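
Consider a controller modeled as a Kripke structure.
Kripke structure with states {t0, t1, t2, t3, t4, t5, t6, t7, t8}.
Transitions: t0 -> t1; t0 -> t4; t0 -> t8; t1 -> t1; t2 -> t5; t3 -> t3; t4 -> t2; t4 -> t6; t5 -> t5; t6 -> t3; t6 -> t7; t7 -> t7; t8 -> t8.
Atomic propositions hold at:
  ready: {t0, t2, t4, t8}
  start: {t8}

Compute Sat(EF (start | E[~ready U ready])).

{t0, t2, t4, t8}

Sat(~ready) = {t1, t3, t5, t6, t7}
E[~ready U ready]: least fixpoint, start Z0 = Sat(ready) = {t0, t2, t4, t8}, add states in Sat(~ready) with some successor in Z. Already a fixed point.
Sat(E[~ready U ready]) = {t0, t2, t4, t8}
Sat(start | E[~ready U ready]) = {t0, t2, t4, t8}
EF (start | E[~ready U ready]): least fixpoint, start Z0 = {t0, t2, t4, t8}, add states with some successor in Z. Already a fixed point.
Sat(EF (start | E[~ready U ready])) = {t0, t2, t4, t8}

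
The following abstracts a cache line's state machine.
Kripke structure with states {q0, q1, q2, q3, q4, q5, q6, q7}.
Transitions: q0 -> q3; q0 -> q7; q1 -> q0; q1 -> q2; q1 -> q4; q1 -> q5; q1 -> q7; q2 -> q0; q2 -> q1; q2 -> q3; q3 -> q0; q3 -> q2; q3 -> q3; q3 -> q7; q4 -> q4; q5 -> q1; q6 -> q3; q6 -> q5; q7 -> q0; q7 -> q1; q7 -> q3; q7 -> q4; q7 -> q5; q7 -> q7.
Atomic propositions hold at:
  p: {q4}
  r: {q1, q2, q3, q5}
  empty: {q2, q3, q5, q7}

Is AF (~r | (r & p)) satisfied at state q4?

Yes

Sat(~r) = {q0, q4, q6, q7}
Sat(r & p) = ∅
Sat(~r | (r & p)) = {q0, q4, q6, q7}
AF (~r | (r & p)): least fixpoint, start Z0 = {q0, q4, q6, q7}, add states with every successor in Z. Already a fixed point.
Sat(AF (~r | (r & p))) = {q0, q4, q6, q7}
q4 ∈ Sat(AF (~r | (r & p))) = {q0, q4, q6, q7}, so the formula holds at q4.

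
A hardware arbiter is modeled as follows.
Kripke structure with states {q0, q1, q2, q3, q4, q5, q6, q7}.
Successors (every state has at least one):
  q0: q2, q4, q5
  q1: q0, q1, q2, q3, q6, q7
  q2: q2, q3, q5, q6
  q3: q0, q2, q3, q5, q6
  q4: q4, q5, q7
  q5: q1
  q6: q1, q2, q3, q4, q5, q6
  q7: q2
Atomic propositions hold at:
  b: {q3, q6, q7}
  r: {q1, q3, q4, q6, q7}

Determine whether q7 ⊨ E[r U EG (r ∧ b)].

Sat(r ∧ b) = {q3, q6, q7}
EG (r ∧ b): greatest fixpoint, start Z0 = {q3, q6, q7}, keep only states in Sat with some successor in Z. Z1 = {q3, q6}; fixed.
Sat(EG (r ∧ b)) = {q3, q6}
E[r U EG (r ∧ b)]: least fixpoint, start Z0 = Sat(EG (r ∧ b)) = {q3, q6}, add states in Sat(r) with some successor in Z. Z1 = {q1, q3, q6}; fixed.
Sat(E[r U EG (r ∧ b)]) = {q1, q3, q6}
q7 ∉ Sat(E[r U EG (r ∧ b)]) = {q1, q3, q6}, so the formula does not hold at q7.

No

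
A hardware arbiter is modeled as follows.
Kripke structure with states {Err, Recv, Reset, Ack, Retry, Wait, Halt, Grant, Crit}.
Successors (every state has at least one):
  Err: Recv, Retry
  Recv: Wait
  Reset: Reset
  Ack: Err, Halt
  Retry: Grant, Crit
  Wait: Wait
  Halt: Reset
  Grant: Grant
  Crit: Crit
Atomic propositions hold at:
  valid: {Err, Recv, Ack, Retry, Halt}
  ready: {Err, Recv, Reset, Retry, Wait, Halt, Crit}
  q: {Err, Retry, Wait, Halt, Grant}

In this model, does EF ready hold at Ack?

EF ready: least fixpoint, start Z0 = {Err, Recv, Reset, Retry, Wait, Halt, Crit}, add states with some successor in Z. Z1 = {Err, Recv, Reset, Ack, Retry, Wait, Halt, Crit}; fixed.
Sat(EF ready) = {Err, Recv, Reset, Ack, Retry, Wait, Halt, Crit}
Ack ∈ Sat(EF ready) = {Err, Recv, Reset, Ack, Retry, Wait, Halt, Crit}, so the formula holds at Ack.

Yes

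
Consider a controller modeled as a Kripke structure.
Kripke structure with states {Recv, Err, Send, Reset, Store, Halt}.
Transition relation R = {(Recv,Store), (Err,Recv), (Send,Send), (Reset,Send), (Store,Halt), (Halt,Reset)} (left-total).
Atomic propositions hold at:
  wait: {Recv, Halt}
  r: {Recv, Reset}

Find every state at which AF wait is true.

{Recv, Err, Store, Halt}

AF wait: least fixpoint, start Z0 = {Recv, Halt}, add states with every successor in Z. Z1 = {Recv, Err, Store, Halt}; fixed.
Sat(AF wait) = {Recv, Err, Store, Halt}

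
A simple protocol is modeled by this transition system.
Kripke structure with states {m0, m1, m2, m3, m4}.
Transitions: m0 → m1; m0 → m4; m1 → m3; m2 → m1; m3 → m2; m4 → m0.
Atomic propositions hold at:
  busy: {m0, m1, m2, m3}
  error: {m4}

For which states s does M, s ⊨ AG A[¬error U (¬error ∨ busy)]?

{m1, m2, m3}

Sat(¬error) = {m0, m1, m2, m3}
Sat(¬error ∨ busy) = {m0, m1, m2, m3}
A[¬error U (¬error ∨ busy)]: least fixpoint, start Z0 = Sat((¬error ∨ busy)) = {m0, m1, m2, m3}, add states in Sat(¬error) with every successor in Z. Already a fixed point.
Sat(A[¬error U (¬error ∨ busy)]) = {m0, m1, m2, m3}
AG A[¬error U (¬error ∨ busy)]: greatest fixpoint, start Z0 = {m0, m1, m2, m3}, keep only states in Sat with every successor in Z. Z1 = {m1, m2, m3}; fixed.
Sat(AG A[¬error U (¬error ∨ busy)]) = {m1, m2, m3}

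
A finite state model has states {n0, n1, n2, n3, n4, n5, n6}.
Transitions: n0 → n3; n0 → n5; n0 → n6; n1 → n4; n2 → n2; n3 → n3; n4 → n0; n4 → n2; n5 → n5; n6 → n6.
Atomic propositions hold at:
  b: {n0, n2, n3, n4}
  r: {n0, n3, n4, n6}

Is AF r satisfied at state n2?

AF r: least fixpoint, start Z0 = {n0, n3, n4, n6}, add states with every successor in Z. Z1 = {n0, n1, n3, n4, n6}; fixed.
Sat(AF r) = {n0, n1, n3, n4, n6}
n2 ∉ Sat(AF r) = {n0, n1, n3, n4, n6}, so the formula does not hold at n2.

No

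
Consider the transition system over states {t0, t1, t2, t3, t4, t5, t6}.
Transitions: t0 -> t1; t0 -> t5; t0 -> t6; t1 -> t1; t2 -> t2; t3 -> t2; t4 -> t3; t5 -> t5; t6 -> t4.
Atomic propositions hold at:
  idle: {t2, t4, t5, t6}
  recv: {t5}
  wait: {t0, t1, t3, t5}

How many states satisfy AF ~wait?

4

Sat(~wait) = {t2, t4, t6}
AF ~wait: least fixpoint, start Z0 = {t2, t4, t6}, add states with every successor in Z. Z1 = {t2, t3, t4, t6}; fixed.
Sat(AF ~wait) = {t2, t3, t4, t6}
|Sat(AF ~wait)| = |{t2, t3, t4, t6}| = 4.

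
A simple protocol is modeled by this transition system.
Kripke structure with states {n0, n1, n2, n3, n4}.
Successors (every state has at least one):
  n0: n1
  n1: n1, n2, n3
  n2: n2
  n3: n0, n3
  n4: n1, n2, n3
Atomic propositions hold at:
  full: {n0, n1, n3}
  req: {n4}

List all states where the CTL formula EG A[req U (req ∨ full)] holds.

Sat(req ∨ full) = {n0, n1, n3, n4}
A[req U (req ∨ full)]: least fixpoint, start Z0 = Sat((req ∨ full)) = {n0, n1, n3, n4}, add states in Sat(req) with every successor in Z. Already a fixed point.
Sat(A[req U (req ∨ full)]) = {n0, n1, n3, n4}
EG A[req U (req ∨ full)]: greatest fixpoint, start Z0 = {n0, n1, n3, n4}, keep only states in Sat with some successor in Z. Already a fixed point.
Sat(EG A[req U (req ∨ full)]) = {n0, n1, n3, n4}

{n0, n1, n3, n4}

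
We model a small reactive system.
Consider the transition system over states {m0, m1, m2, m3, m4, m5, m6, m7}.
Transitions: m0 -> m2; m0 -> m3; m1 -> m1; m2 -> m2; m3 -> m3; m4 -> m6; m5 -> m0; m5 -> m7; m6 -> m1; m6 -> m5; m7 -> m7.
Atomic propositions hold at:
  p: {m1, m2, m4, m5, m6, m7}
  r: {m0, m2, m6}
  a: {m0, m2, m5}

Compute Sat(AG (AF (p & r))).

Sat(p & r) = {m2, m6}
AF (p & r): least fixpoint, start Z0 = {m2, m6}, add states with every successor in Z. Z1 = {m2, m4, m6}; fixed.
Sat(AF (p & r)) = {m2, m4, m6}
AG (AF (p & r)): greatest fixpoint, start Z0 = {m2, m4, m6}, keep only states in Sat with every successor in Z. Z1 = {m2, m4}; Z2 = {m2}; fixed.
Sat(AG (AF (p & r))) = {m2}

{m2}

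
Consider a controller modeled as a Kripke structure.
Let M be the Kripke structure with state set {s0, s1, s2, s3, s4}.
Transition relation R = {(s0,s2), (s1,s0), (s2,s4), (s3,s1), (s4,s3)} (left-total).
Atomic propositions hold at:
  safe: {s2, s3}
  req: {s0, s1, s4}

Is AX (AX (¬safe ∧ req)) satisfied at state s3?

Yes

Sat(¬safe) = {s0, s1, s4}
Sat(¬safe ∧ req) = {s0, s1, s4}
Sat(AX (¬safe ∧ req)) = {s : every successor in {s0, s1, s4}} = {s1, s2, s3}
Sat(AX (AX (¬safe ∧ req))) = {s : every successor in {s1, s2, s3}} = {s0, s3, s4}
s3 ∈ Sat(AX (AX (¬safe ∧ req))) = {s0, s3, s4}, so the formula holds at s3.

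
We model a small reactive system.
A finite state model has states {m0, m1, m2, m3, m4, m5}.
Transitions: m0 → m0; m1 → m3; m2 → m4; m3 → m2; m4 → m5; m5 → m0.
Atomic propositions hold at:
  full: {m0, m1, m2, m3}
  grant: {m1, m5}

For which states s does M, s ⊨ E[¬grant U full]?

Sat(¬grant) = {m0, m2, m3, m4}
E[¬grant U full]: least fixpoint, start Z0 = Sat(full) = {m0, m1, m2, m3}, add states in Sat(¬grant) with some successor in Z. Already a fixed point.
Sat(E[¬grant U full]) = {m0, m1, m2, m3}

{m0, m1, m2, m3}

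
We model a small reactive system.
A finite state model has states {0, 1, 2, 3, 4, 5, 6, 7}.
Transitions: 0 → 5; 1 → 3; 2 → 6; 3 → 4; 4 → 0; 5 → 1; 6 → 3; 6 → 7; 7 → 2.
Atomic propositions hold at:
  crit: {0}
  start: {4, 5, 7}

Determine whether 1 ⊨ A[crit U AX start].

No

Sat(AX start) = {s : every successor in {4, 5, 7}} = {0, 3}
A[crit U AX start]: least fixpoint, start Z0 = Sat(AX start) = {0, 3}, add states in Sat(crit) with every successor in Z. Already a fixed point.
Sat(A[crit U AX start]) = {0, 3}
1 ∉ Sat(A[crit U AX start]) = {0, 3}, so the formula does not hold at 1.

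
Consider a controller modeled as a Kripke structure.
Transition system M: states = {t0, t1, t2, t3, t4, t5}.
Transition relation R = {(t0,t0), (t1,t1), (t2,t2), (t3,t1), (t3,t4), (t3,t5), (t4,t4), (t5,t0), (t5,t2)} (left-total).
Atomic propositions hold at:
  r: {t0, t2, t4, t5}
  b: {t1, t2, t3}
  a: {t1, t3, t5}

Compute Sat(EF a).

{t1, t3, t5}

EF a: least fixpoint, start Z0 = {t1, t3, t5}, add states with some successor in Z. Already a fixed point.
Sat(EF a) = {t1, t3, t5}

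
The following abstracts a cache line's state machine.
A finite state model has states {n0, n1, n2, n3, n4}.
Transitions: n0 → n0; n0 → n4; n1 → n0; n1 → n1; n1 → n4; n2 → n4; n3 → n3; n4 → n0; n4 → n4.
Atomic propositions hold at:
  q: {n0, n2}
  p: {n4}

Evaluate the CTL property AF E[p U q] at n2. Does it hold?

E[p U q]: least fixpoint, start Z0 = Sat(q) = {n0, n2}, add states in Sat(p) with some successor in Z. Z1 = {n0, n2, n4}; fixed.
Sat(E[p U q]) = {n0, n2, n4}
AF E[p U q]: least fixpoint, start Z0 = {n0, n2, n4}, add states with every successor in Z. Already a fixed point.
Sat(AF E[p U q]) = {n0, n2, n4}
n2 ∈ Sat(AF E[p U q]) = {n0, n2, n4}, so the formula holds at n2.

Yes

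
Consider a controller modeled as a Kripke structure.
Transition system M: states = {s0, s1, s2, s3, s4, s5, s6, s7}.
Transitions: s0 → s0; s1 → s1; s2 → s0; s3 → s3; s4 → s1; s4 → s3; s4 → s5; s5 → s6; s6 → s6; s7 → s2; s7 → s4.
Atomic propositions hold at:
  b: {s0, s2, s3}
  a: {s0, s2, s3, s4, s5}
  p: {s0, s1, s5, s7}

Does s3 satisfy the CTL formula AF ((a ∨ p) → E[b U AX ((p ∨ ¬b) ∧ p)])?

Sat(a ∨ p) = {s0, s1, s2, s3, s4, s5, s7}
Sat(¬b) = {s1, s4, s5, s6, s7}
Sat(p ∨ ¬b) = {s0, s1, s4, s5, s6, s7}
Sat((p ∨ ¬b) ∧ p) = {s0, s1, s5, s7}
Sat(AX ((p ∨ ¬b) ∧ p)) = {s : every successor in {s0, s1, s5, s7}} = {s0, s1, s2}
E[b U AX ((p ∨ ¬b) ∧ p)]: least fixpoint, start Z0 = Sat(AX ((p ∨ ¬b) ∧ p)) = {s0, s1, s2}, add states in Sat(b) with some successor in Z. Already a fixed point.
Sat(E[b U AX ((p ∨ ¬b) ∧ p)]) = {s0, s1, s2}
Sat((a ∨ p) → E[b U AX ((p ∨ ¬b) ∧ p)]) = {s0, s1, s2, s6}
AF ((a ∨ p) → E[b U AX ((p ∨ ¬b) ∧ p)]): least fixpoint, start Z0 = {s0, s1, s2, s6}, add states with every successor in Z. Z1 = {s0, s1, s2, s5, s6}; fixed.
Sat(AF ((a ∨ p) → E[b U AX ((p ∨ ¬b) ∧ p)])) = {s0, s1, s2, s5, s6}
s3 ∉ Sat(AF ((a ∨ p) → E[b U AX ((p ∨ ¬b) ∧ p)])) = {s0, s1, s2, s5, s6}, so the formula does not hold at s3.

No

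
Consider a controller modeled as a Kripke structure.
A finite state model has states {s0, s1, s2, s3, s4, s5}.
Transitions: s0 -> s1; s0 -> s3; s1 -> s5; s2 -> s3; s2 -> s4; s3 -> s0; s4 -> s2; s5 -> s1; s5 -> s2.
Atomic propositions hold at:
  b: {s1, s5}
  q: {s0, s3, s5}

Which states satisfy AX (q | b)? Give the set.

{s0, s1, s3}

Sat(q | b) = {s0, s1, s3, s5}
Sat(AX (q | b)) = {s : every successor in {s0, s1, s3, s5}} = {s0, s1, s3}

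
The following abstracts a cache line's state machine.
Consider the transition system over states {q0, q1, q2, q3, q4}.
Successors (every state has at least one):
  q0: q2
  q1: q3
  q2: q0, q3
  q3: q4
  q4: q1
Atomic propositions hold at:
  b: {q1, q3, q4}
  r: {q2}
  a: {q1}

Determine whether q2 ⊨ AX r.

No

Sat(AX r) = {s : every successor in {q2}} = {q0}
q2 ∉ Sat(AX r) = {q0}, so the formula does not hold at q2.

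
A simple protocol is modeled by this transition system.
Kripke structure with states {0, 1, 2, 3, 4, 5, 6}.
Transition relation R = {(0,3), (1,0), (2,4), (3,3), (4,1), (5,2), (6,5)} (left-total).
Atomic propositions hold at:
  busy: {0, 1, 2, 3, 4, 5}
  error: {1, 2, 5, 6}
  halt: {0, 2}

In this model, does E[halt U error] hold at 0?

No

E[halt U error]: least fixpoint, start Z0 = Sat(error) = {1, 2, 5, 6}, add states in Sat(halt) with some successor in Z. Already a fixed point.
Sat(E[halt U error]) = {1, 2, 5, 6}
0 ∉ Sat(E[halt U error]) = {1, 2, 5, 6}, so the formula does not hold at 0.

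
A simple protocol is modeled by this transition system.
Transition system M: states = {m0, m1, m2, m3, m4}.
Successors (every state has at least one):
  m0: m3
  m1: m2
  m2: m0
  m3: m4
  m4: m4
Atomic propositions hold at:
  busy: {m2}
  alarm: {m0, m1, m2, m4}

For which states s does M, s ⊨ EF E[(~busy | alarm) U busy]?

Sat(~busy) = {m0, m1, m3, m4}
Sat(~busy | alarm) = {m0, m1, m2, m3, m4}
E[(~busy | alarm) U busy]: least fixpoint, start Z0 = Sat(busy) = {m2}, add states in Sat(~busy | alarm) with some successor in Z. Z1 = {m1, m2}; fixed.
Sat(E[(~busy | alarm) U busy]) = {m1, m2}
EF E[(~busy | alarm) U busy]: least fixpoint, start Z0 = {m1, m2}, add states with some successor in Z. Already a fixed point.
Sat(EF E[(~busy | alarm) U busy]) = {m1, m2}

{m1, m2}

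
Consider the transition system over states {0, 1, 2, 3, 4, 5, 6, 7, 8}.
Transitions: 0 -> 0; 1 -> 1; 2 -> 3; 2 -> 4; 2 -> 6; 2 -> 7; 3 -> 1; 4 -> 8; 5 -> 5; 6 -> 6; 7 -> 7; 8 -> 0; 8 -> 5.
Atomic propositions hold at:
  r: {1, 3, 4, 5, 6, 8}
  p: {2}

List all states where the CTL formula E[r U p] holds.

{2}

E[r U p]: least fixpoint, start Z0 = Sat(p) = {2}, add states in Sat(r) with some successor in Z. Already a fixed point.
Sat(E[r U p]) = {2}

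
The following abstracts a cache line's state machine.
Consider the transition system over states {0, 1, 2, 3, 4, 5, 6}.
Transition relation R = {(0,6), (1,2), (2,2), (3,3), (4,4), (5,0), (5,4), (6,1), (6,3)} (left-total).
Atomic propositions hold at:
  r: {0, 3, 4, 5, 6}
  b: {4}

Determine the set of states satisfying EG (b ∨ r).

{0, 3, 4, 5, 6}

Sat(b ∨ r) = {0, 3, 4, 5, 6}
EG (b ∨ r): greatest fixpoint, start Z0 = {0, 3, 4, 5, 6}, keep only states in Sat with some successor in Z. Already a fixed point.
Sat(EG (b ∨ r)) = {0, 3, 4, 5, 6}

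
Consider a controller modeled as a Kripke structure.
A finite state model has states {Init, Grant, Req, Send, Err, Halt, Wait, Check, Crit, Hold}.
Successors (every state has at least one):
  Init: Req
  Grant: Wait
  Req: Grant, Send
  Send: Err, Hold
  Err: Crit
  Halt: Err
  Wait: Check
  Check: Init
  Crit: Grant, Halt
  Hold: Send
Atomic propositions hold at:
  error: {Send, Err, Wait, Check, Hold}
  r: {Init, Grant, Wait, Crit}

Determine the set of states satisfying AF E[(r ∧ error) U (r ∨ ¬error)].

{Init, Grant, Req, Err, Halt, Wait, Check, Crit}

Sat(r ∧ error) = {Wait}
Sat(¬error) = {Init, Grant, Req, Halt, Crit}
Sat(r ∨ ¬error) = {Init, Grant, Req, Halt, Wait, Crit}
E[(r ∧ error) U (r ∨ ¬error)]: least fixpoint, start Z0 = Sat((r ∨ ¬error)) = {Init, Grant, Req, Halt, Wait, Crit}, add states in Sat(r ∧ error) with some successor in Z. Already a fixed point.
Sat(E[(r ∧ error) U (r ∨ ¬error)]) = {Init, Grant, Req, Halt, Wait, Crit}
AF E[(r ∧ error) U (r ∨ ¬error)]: least fixpoint, start Z0 = {Init, Grant, Req, Halt, Wait, Crit}, add states with every successor in Z. Z1 = {Init, Grant, Req, Err, Halt, Wait, Check, Crit}; fixed.
Sat(AF E[(r ∧ error) U (r ∨ ¬error)]) = {Init, Grant, Req, Err, Halt, Wait, Check, Crit}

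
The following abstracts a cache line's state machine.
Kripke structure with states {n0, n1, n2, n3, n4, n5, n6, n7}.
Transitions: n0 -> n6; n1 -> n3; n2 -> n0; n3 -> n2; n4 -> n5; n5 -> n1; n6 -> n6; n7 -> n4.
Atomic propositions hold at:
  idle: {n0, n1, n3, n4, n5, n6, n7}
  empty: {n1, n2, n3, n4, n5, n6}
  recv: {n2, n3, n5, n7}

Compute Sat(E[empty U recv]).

{n1, n2, n3, n4, n5, n7}

E[empty U recv]: least fixpoint, start Z0 = Sat(recv) = {n2, n3, n5, n7}, add states in Sat(empty) with some successor in Z. Z1 = {n1, n2, n3, n4, n5, n7}; fixed.
Sat(E[empty U recv]) = {n1, n2, n3, n4, n5, n7}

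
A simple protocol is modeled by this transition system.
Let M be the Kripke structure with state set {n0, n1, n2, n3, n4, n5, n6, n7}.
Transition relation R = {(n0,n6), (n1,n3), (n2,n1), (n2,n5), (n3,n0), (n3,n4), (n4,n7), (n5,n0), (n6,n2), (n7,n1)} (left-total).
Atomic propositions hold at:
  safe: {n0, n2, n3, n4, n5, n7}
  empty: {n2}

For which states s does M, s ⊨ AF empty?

AF empty: least fixpoint, start Z0 = {n2}, add states with every successor in Z. Z1 = {n2, n6}; Z2 = {n0, n2, n6}; Z3 = {n0, n2, n5, n6}; fixed.
Sat(AF empty) = {n0, n2, n5, n6}

{n0, n2, n5, n6}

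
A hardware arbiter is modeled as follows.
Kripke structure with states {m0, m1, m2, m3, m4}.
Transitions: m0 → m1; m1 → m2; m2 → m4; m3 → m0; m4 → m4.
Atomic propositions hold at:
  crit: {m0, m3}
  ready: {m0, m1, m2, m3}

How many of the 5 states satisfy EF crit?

2

EF crit: least fixpoint, start Z0 = {m0, m3}, add states with some successor in Z. Already a fixed point.
Sat(EF crit) = {m0, m3}
|Sat(EF crit)| = |{m0, m3}| = 2.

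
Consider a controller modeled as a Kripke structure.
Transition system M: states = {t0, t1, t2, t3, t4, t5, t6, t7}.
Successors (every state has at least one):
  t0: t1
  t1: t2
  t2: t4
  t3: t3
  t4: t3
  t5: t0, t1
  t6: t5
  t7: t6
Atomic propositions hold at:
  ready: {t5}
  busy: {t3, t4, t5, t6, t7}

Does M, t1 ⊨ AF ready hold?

No

AF ready: least fixpoint, start Z0 = {t5}, add states with every successor in Z. Z1 = {t5, t6}; Z2 = {t5, t6, t7}; fixed.
Sat(AF ready) = {t5, t6, t7}
t1 ∉ Sat(AF ready) = {t5, t6, t7}, so the formula does not hold at t1.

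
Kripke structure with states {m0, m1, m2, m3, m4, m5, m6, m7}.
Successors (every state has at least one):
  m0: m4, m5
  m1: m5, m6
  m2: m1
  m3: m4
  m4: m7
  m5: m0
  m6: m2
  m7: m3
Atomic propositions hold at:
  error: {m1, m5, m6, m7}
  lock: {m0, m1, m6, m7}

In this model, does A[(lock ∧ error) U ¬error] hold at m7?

Sat(lock ∧ error) = {m1, m6, m7}
Sat(¬error) = {m0, m2, m3, m4}
A[(lock ∧ error) U ¬error]: least fixpoint, start Z0 = Sat(¬error) = {m0, m2, m3, m4}, add states in Sat(lock ∧ error) with every successor in Z. Z1 = {m0, m2, m3, m4, m6, m7}; fixed.
Sat(A[(lock ∧ error) U ¬error]) = {m0, m2, m3, m4, m6, m7}
m7 ∈ Sat(A[(lock ∧ error) U ¬error]) = {m0, m2, m3, m4, m6, m7}, so the formula holds at m7.

Yes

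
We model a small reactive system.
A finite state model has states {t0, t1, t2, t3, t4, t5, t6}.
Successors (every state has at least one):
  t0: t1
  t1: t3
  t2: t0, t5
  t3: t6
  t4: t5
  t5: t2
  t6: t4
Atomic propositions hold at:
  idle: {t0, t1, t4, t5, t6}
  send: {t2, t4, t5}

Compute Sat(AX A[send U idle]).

{t0, t2, t3, t4, t5, t6}

A[send U idle]: least fixpoint, start Z0 = Sat(idle) = {t0, t1, t4, t5, t6}, add states in Sat(send) with every successor in Z. Z1 = {t0, t1, t2, t4, t5, t6}; fixed.
Sat(A[send U idle]) = {t0, t1, t2, t4, t5, t6}
Sat(AX A[send U idle]) = {s : every successor in {t0, t1, t2, t4, t5, t6}} = {t0, t2, t3, t4, t5, t6}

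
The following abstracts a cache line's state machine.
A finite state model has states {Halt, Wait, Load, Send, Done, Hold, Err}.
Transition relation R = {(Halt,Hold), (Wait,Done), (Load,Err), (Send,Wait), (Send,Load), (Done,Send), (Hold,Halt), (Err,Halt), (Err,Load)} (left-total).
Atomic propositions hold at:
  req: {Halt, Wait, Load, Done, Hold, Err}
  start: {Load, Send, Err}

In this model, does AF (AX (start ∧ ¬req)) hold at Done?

Sat(¬req) = {Send}
Sat(start ∧ ¬req) = {Send}
Sat(AX (start ∧ ¬req)) = {s : every successor in {Send}} = {Done}
AF (AX (start ∧ ¬req)): least fixpoint, start Z0 = {Done}, add states with every successor in Z. Z1 = {Wait, Done}; fixed.
Sat(AF (AX (start ∧ ¬req))) = {Wait, Done}
Done ∈ Sat(AF (AX (start ∧ ¬req))) = {Wait, Done}, so the formula holds at Done.

Yes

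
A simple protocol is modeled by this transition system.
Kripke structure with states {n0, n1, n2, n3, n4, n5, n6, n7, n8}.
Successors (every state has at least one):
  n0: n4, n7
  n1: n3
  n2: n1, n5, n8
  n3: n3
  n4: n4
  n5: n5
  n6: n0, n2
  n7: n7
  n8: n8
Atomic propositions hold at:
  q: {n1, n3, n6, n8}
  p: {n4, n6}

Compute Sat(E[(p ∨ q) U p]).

{n4, n6}

Sat(p ∨ q) = {n1, n3, n4, n6, n8}
E[(p ∨ q) U p]: least fixpoint, start Z0 = Sat(p) = {n4, n6}, add states in Sat(p ∨ q) with some successor in Z. Already a fixed point.
Sat(E[(p ∨ q) U p]) = {n4, n6}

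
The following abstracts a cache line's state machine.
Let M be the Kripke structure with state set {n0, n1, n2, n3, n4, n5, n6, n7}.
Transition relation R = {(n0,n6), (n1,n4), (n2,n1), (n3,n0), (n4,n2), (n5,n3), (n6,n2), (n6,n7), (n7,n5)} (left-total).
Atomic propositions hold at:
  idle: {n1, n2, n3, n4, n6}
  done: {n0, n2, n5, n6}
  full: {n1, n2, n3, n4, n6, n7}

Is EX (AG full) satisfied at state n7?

No

AG full: greatest fixpoint, start Z0 = {n1, n2, n3, n4, n6, n7}, keep only states in Sat with every successor in Z. Z1 = {n1, n2, n4, n6}; Z2 = {n1, n2, n4}; fixed.
Sat(AG full) = {n1, n2, n4}
Sat(EX (AG full)) = {s : some successor in {n1, n2, n4}} = {n1, n2, n4, n6}
n7 ∉ Sat(EX (AG full)) = {n1, n2, n4, n6}, so the formula does not hold at n7.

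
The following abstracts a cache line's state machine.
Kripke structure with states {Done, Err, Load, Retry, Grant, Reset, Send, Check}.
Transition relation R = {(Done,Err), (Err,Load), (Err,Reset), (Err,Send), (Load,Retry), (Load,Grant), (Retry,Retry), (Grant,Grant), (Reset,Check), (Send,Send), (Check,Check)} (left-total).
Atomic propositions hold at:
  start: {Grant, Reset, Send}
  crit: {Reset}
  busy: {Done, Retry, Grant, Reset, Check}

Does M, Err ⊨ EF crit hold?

Yes

EF crit: least fixpoint, start Z0 = {Reset}, add states with some successor in Z. Z1 = {Err, Reset}; Z2 = {Done, Err, Reset}; fixed.
Sat(EF crit) = {Done, Err, Reset}
Err ∈ Sat(EF crit) = {Done, Err, Reset}, so the formula holds at Err.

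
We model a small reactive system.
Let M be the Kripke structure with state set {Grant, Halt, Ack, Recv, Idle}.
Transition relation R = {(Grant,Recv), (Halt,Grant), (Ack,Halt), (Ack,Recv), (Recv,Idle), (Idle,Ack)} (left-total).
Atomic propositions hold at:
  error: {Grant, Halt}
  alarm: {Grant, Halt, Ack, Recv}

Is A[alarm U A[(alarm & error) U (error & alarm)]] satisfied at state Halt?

Sat(alarm & error) = {Grant, Halt}
Sat(error & alarm) = {Grant, Halt}
A[(alarm & error) U (error & alarm)]: least fixpoint, start Z0 = Sat((error & alarm)) = {Grant, Halt}, add states in Sat(alarm & error) with every successor in Z. Already a fixed point.
Sat(A[(alarm & error) U (error & alarm)]) = {Grant, Halt}
A[alarm U A[(alarm & error) U (error & alarm)]]: least fixpoint, start Z0 = Sat(A[(alarm & error) U (error & alarm)]) = {Grant, Halt}, add states in Sat(alarm) with every successor in Z. Already a fixed point.
Sat(A[alarm U A[(alarm & error) U (error & alarm)]]) = {Grant, Halt}
Halt ∈ Sat(A[alarm U A[(alarm & error) U (error & alarm)]]) = {Grant, Halt}, so the formula holds at Halt.

Yes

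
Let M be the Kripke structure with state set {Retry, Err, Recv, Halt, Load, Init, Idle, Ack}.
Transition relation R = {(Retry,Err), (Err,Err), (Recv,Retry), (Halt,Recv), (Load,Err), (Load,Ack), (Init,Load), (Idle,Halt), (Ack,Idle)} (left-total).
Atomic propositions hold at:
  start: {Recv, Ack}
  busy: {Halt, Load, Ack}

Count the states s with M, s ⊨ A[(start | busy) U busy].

Sat(start | busy) = {Recv, Halt, Load, Ack}
A[(start | busy) U busy]: least fixpoint, start Z0 = Sat(busy) = {Halt, Load, Ack}, add states in Sat(start | busy) with every successor in Z. Already a fixed point.
Sat(A[(start | busy) U busy]) = {Halt, Load, Ack}
|Sat(A[(start | busy) U busy])| = |{Halt, Load, Ack}| = 3.

3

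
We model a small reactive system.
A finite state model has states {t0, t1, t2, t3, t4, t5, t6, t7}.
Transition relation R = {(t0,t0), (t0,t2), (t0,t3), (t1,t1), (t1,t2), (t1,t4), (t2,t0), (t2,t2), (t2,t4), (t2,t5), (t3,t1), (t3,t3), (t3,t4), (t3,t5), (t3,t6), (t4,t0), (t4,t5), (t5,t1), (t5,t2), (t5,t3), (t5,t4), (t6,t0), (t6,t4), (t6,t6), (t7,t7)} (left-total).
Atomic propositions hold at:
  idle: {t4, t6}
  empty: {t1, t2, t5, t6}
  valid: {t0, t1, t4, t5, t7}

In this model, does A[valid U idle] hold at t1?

A[valid U idle]: least fixpoint, start Z0 = Sat(idle) = {t4, t6}, add states in Sat(valid) with every successor in Z. Already a fixed point.
Sat(A[valid U idle]) = {t4, t6}
t1 ∉ Sat(A[valid U idle]) = {t4, t6}, so the formula does not hold at t1.

No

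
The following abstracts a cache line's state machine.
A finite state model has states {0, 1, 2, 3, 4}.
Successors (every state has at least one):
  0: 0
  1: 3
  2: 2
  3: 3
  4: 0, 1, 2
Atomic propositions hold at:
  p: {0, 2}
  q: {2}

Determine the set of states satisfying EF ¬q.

Sat(¬q) = {0, 1, 3, 4}
EF ¬q: least fixpoint, start Z0 = {0, 1, 3, 4}, add states with some successor in Z. Already a fixed point.
Sat(EF ¬q) = {0, 1, 3, 4}

{0, 1, 3, 4}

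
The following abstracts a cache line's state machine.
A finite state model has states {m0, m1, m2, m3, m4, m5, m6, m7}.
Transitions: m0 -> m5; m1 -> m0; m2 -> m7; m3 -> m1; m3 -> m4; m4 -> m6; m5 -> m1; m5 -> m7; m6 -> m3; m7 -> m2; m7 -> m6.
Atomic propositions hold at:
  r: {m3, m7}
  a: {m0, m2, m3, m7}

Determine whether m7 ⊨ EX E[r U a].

Yes

E[r U a]: least fixpoint, start Z0 = Sat(a) = {m0, m2, m3, m7}, add states in Sat(r) with some successor in Z. Already a fixed point.
Sat(E[r U a]) = {m0, m2, m3, m7}
Sat(EX E[r U a]) = {s : some successor in {m0, m2, m3, m7}} = {m1, m2, m5, m6, m7}
m7 ∈ Sat(EX E[r U a]) = {m1, m2, m5, m6, m7}, so the formula holds at m7.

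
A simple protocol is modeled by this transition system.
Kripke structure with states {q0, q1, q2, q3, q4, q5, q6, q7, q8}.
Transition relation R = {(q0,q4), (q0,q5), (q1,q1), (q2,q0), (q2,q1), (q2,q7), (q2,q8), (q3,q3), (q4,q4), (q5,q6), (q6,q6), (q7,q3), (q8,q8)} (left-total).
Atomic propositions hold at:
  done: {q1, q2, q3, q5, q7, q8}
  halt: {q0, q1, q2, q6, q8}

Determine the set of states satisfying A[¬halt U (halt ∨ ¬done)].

Sat(¬halt) = {q3, q4, q5, q7}
Sat(¬done) = {q0, q4, q6}
Sat(halt ∨ ¬done) = {q0, q1, q2, q4, q6, q8}
A[¬halt U (halt ∨ ¬done)]: least fixpoint, start Z0 = Sat((halt ∨ ¬done)) = {q0, q1, q2, q4, q6, q8}, add states in Sat(¬halt) with every successor in Z. Z1 = {q0, q1, q2, q4, q5, q6, q8}; fixed.
Sat(A[¬halt U (halt ∨ ¬done)]) = {q0, q1, q2, q4, q5, q6, q8}

{q0, q1, q2, q4, q5, q6, q8}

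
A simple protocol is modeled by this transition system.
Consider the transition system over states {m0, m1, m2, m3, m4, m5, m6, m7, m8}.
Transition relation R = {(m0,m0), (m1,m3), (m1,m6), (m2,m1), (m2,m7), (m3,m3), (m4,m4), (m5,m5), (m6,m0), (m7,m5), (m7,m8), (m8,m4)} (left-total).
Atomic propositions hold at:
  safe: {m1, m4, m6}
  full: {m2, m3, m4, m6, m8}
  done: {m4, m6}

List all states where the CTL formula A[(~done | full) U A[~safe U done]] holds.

Sat(~done) = {m0, m1, m2, m3, m5, m7, m8}
Sat(~done | full) = {m0, m1, m2, m3, m4, m5, m6, m7, m8}
Sat(~safe) = {m0, m2, m3, m5, m7, m8}
A[~safe U done]: least fixpoint, start Z0 = Sat(done) = {m4, m6}, add states in Sat(~safe) with every successor in Z. Z1 = {m4, m6, m8}; fixed.
Sat(A[~safe U done]) = {m4, m6, m8}
A[(~done | full) U A[~safe U done]]: least fixpoint, start Z0 = Sat(A[~safe U done]) = {m4, m6, m8}, add states in Sat(~done | full) with every successor in Z. Already a fixed point.
Sat(A[(~done | full) U A[~safe U done]]) = {m4, m6, m8}

{m4, m6, m8}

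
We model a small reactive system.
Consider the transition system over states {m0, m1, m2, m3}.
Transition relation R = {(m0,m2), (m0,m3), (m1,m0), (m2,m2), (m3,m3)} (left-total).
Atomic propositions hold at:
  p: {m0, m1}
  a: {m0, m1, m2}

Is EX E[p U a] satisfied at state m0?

Yes

E[p U a]: least fixpoint, start Z0 = Sat(a) = {m0, m1, m2}, add states in Sat(p) with some successor in Z. Already a fixed point.
Sat(E[p U a]) = {m0, m1, m2}
Sat(EX E[p U a]) = {s : some successor in {m0, m1, m2}} = {m0, m1, m2}
m0 ∈ Sat(EX E[p U a]) = {m0, m1, m2}, so the formula holds at m0.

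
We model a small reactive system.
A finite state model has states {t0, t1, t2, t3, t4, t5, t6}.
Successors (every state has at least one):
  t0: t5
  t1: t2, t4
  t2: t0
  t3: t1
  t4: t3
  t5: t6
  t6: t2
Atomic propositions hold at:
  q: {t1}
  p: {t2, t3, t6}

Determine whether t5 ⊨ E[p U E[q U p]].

No

E[q U p]: least fixpoint, start Z0 = Sat(p) = {t2, t3, t6}, add states in Sat(q) with some successor in Z. Z1 = {t1, t2, t3, t6}; fixed.
Sat(E[q U p]) = {t1, t2, t3, t6}
E[p U E[q U p]]: least fixpoint, start Z0 = Sat(E[q U p]) = {t1, t2, t3, t6}, add states in Sat(p) with some successor in Z. Already a fixed point.
Sat(E[p U E[q U p]]) = {t1, t2, t3, t6}
t5 ∉ Sat(E[p U E[q U p]]) = {t1, t2, t3, t6}, so the formula does not hold at t5.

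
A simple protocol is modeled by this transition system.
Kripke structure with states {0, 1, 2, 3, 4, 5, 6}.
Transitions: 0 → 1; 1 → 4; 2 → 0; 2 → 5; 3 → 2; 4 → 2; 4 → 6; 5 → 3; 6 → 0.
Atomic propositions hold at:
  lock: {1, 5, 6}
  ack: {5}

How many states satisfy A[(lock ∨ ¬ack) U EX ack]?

Sat(¬ack) = {0, 1, 2, 3, 4, 6}
Sat(lock ∨ ¬ack) = {0, 1, 2, 3, 4, 5, 6}
Sat(EX ack) = {s : some successor in {5}} = {2}
A[(lock ∨ ¬ack) U EX ack]: least fixpoint, start Z0 = Sat(EX ack) = {2}, add states in Sat(lock ∨ ¬ack) with every successor in Z. Z1 = {2, 3}; Z2 = {2, 3, 5}; fixed.
Sat(A[(lock ∨ ¬ack) U EX ack]) = {2, 3, 5}
|Sat(A[(lock ∨ ¬ack) U EX ack])| = |{2, 3, 5}| = 3.

3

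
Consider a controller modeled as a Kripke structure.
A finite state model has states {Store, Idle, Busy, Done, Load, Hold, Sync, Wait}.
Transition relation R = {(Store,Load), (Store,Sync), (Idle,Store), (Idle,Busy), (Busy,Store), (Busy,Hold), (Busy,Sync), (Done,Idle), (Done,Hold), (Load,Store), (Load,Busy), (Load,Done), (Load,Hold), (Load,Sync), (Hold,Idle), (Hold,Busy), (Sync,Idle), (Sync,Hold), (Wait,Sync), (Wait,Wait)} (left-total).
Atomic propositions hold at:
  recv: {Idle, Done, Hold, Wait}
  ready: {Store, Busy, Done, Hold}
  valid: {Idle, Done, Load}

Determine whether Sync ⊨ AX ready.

Sat(AX ready) = {s : every successor in {Store, Busy, Done, Hold}} = {Idle}
Sync ∉ Sat(AX ready) = {Idle}, so the formula does not hold at Sync.

No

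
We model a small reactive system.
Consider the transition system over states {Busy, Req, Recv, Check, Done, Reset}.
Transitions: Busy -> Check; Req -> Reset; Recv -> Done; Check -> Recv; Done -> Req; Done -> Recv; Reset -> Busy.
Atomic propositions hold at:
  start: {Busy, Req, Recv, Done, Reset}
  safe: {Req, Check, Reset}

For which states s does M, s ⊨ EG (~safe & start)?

{Recv, Done}

Sat(~safe) = {Busy, Recv, Done}
Sat(~safe & start) = {Busy, Recv, Done}
EG (~safe & start): greatest fixpoint, start Z0 = {Busy, Recv, Done}, keep only states in Sat with some successor in Z. Z1 = {Recv, Done}; fixed.
Sat(EG (~safe & start)) = {Recv, Done}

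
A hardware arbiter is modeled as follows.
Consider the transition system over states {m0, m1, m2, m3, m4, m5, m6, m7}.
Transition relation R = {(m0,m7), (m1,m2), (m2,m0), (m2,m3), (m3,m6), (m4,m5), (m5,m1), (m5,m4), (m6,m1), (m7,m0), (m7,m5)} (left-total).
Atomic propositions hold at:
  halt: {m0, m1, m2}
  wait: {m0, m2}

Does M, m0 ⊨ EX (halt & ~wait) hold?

Sat(~wait) = {m1, m3, m4, m5, m6, m7}
Sat(halt & ~wait) = {m1}
Sat(EX (halt & ~wait)) = {s : some successor in {m1}} = {m5, m6}
m0 ∉ Sat(EX (halt & ~wait)) = {m5, m6}, so the formula does not hold at m0.

No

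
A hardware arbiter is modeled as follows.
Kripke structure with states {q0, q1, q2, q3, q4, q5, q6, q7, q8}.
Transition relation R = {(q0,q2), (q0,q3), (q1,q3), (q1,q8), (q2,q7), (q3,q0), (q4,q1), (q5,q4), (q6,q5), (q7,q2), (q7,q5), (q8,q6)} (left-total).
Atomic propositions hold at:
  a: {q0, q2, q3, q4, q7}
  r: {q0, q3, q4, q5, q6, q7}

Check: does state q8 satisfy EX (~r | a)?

Sat(~r) = {q1, q2, q8}
Sat(~r | a) = {q0, q1, q2, q3, q4, q7, q8}
Sat(EX (~r | a)) = {s : some successor in {q0, q1, q2, q3, q4, q7, q8}} = {q0, q1, q2, q3, q4, q5, q7}
q8 ∉ Sat(EX (~r | a)) = {q0, q1, q2, q3, q4, q5, q7}, so the formula does not hold at q8.

No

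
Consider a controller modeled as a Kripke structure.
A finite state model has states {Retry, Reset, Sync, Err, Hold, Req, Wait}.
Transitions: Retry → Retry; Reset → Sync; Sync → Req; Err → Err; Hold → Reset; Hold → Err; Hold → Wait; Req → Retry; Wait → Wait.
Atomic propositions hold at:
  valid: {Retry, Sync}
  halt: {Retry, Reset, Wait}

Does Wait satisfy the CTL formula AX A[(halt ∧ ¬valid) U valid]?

No

Sat(¬valid) = {Reset, Err, Hold, Req, Wait}
Sat(halt ∧ ¬valid) = {Reset, Wait}
A[(halt ∧ ¬valid) U valid]: least fixpoint, start Z0 = Sat(valid) = {Retry, Sync}, add states in Sat(halt ∧ ¬valid) with every successor in Z. Z1 = {Retry, Reset, Sync}; fixed.
Sat(A[(halt ∧ ¬valid) U valid]) = {Retry, Reset, Sync}
Sat(AX A[(halt ∧ ¬valid) U valid]) = {s : every successor in {Retry, Reset, Sync}} = {Retry, Reset, Req}
Wait ∉ Sat(AX A[(halt ∧ ¬valid) U valid]) = {Retry, Reset, Req}, so the formula does not hold at Wait.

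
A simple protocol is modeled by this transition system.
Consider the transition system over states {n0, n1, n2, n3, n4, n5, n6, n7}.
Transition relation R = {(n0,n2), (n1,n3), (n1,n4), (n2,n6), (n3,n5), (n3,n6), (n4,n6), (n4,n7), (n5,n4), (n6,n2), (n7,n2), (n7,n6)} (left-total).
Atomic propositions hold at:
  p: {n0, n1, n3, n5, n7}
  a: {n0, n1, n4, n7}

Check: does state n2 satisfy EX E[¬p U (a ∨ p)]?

Sat(¬p) = {n2, n4, n6}
Sat(a ∨ p) = {n0, n1, n3, n4, n5, n7}
E[¬p U (a ∨ p)]: least fixpoint, start Z0 = Sat((a ∨ p)) = {n0, n1, n3, n4, n5, n7}, add states in Sat(¬p) with some successor in Z. Already a fixed point.
Sat(E[¬p U (a ∨ p)]) = {n0, n1, n3, n4, n5, n7}
Sat(EX E[¬p U (a ∨ p)]) = {s : some successor in {n0, n1, n3, n4, n5, n7}} = {n1, n3, n4, n5}
n2 ∉ Sat(EX E[¬p U (a ∨ p)]) = {n1, n3, n4, n5}, so the formula does not hold at n2.

No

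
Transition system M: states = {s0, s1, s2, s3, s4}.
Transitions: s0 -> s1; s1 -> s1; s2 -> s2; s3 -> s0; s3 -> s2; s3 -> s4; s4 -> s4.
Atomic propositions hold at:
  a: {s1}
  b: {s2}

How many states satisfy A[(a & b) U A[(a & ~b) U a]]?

Sat(a & b) = ∅
Sat(~b) = {s0, s1, s3, s4}
Sat(a & ~b) = {s1}
A[(a & ~b) U a]: least fixpoint, start Z0 = Sat(a) = {s1}, add states in Sat(a & ~b) with every successor in Z. Already a fixed point.
Sat(A[(a & ~b) U a]) = {s1}
A[(a & b) U A[(a & ~b) U a]]: least fixpoint, start Z0 = Sat(A[(a & ~b) U a]) = {s1}, add states in Sat(a & b) with every successor in Z. Already a fixed point.
Sat(A[(a & b) U A[(a & ~b) U a]]) = {s1}
|Sat(A[(a & b) U A[(a & ~b) U a]])| = |{s1}| = 1.

1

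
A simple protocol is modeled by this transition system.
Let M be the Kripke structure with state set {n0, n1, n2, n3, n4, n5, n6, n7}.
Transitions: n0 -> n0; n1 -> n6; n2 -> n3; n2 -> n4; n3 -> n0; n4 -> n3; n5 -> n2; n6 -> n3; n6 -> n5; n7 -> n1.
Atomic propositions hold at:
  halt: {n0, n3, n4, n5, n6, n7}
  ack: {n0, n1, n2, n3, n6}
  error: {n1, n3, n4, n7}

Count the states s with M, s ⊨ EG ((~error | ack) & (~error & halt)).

1

Sat(~error) = {n0, n2, n5, n6}
Sat(~error | ack) = {n0, n1, n2, n3, n5, n6}
Sat(~error & halt) = {n0, n5, n6}
Sat((~error | ack) & (~error & halt)) = {n0, n5, n6}
EG ((~error | ack) & (~error & halt)): greatest fixpoint, start Z0 = {n0, n5, n6}, keep only states in Sat with some successor in Z. Z1 = {n0, n6}; Z2 = {n0}; fixed.
Sat(EG ((~error | ack) & (~error & halt))) = {n0}
|Sat(EG ((~error | ack) & (~error & halt)))| = |{n0}| = 1.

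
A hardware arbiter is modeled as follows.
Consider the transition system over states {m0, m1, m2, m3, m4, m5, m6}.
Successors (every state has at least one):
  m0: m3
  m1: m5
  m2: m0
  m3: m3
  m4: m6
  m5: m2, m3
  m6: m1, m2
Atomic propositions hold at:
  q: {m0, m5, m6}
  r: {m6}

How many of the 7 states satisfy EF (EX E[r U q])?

5

E[r U q]: least fixpoint, start Z0 = Sat(q) = {m0, m5, m6}, add states in Sat(r) with some successor in Z. Already a fixed point.
Sat(E[r U q]) = {m0, m5, m6}
Sat(EX E[r U q]) = {s : some successor in {m0, m5, m6}} = {m1, m2, m4}
EF (EX E[r U q]): least fixpoint, start Z0 = {m1, m2, m4}, add states with some successor in Z. Z1 = {m1, m2, m4, m5, m6}; fixed.
Sat(EF (EX E[r U q])) = {m1, m2, m4, m5, m6}
|Sat(EF (EX E[r U q]))| = |{m1, m2, m4, m5, m6}| = 5.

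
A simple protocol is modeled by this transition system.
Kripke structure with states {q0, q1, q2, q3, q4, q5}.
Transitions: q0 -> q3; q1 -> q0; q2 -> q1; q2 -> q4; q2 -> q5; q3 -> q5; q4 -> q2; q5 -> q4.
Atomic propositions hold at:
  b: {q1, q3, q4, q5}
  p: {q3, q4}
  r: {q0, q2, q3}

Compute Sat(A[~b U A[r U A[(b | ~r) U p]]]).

Sat(~b) = {q0, q2}
Sat(~r) = {q1, q4, q5}
Sat(b | ~r) = {q1, q3, q4, q5}
A[(b | ~r) U p]: least fixpoint, start Z0 = Sat(p) = {q3, q4}, add states in Sat(b | ~r) with every successor in Z. Z1 = {q3, q4, q5}; fixed.
Sat(A[(b | ~r) U p]) = {q3, q4, q5}
A[r U A[(b | ~r) U p]]: least fixpoint, start Z0 = Sat(A[(b | ~r) U p]) = {q3, q4, q5}, add states in Sat(r) with every successor in Z. Z1 = {q0, q3, q4, q5}; fixed.
Sat(A[r U A[(b | ~r) U p]]) = {q0, q3, q4, q5}
A[~b U A[r U A[(b | ~r) U p]]]: least fixpoint, start Z0 = Sat(A[r U A[(b | ~r) U p]]) = {q0, q3, q4, q5}, add states in Sat(~b) with every successor in Z. Already a fixed point.
Sat(A[~b U A[r U A[(b | ~r) U p]]]) = {q0, q3, q4, q5}

{q0, q3, q4, q5}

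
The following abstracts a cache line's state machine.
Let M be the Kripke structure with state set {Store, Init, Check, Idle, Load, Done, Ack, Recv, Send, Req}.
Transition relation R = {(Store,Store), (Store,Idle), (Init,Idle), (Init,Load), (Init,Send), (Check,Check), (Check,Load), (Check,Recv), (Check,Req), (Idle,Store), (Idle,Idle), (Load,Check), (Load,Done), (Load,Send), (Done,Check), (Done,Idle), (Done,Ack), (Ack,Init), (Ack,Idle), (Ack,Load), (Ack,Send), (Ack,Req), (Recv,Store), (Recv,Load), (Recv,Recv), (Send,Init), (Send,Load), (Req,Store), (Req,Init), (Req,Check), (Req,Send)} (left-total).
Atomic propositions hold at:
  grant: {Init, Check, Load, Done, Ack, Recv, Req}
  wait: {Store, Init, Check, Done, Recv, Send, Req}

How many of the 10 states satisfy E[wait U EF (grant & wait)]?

Sat(grant & wait) = {Init, Check, Done, Recv, Req}
EF (grant & wait): least fixpoint, start Z0 = {Init, Check, Done, Recv, Req}, add states with some successor in Z. Z1 = {Init, Check, Load, Done, Ack, Recv, Send, Req}; fixed.
Sat(EF (grant & wait)) = {Init, Check, Load, Done, Ack, Recv, Send, Req}
E[wait U EF (grant & wait)]: least fixpoint, start Z0 = Sat(EF (grant & wait)) = {Init, Check, Load, Done, Ack, Recv, Send, Req}, add states in Sat(wait) with some successor in Z. Already a fixed point.
Sat(E[wait U EF (grant & wait)]) = {Init, Check, Load, Done, Ack, Recv, Send, Req}
|Sat(E[wait U EF (grant & wait)])| = |{Init, Check, Load, Done, Ack, Recv, Send, Req}| = 8.

8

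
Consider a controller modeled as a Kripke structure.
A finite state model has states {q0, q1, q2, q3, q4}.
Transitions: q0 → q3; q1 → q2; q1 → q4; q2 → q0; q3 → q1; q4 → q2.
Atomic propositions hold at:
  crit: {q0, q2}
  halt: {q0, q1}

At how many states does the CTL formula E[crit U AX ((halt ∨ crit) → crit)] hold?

Sat(halt ∨ crit) = {q0, q1, q2}
Sat((halt ∨ crit) → crit) = {q0, q2, q3, q4}
Sat(AX ((halt ∨ crit) → crit)) = {s : every successor in {q0, q2, q3, q4}} = {q0, q1, q2, q4}
E[crit U AX ((halt ∨ crit) → crit)]: least fixpoint, start Z0 = Sat(AX ((halt ∨ crit) → crit)) = {q0, q1, q2, q4}, add states in Sat(crit) with some successor in Z. Already a fixed point.
Sat(E[crit U AX ((halt ∨ crit) → crit)]) = {q0, q1, q2, q4}
|Sat(E[crit U AX ((halt ∨ crit) → crit)])| = |{q0, q1, q2, q4}| = 4.

4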